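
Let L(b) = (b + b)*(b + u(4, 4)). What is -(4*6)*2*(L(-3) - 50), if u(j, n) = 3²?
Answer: 4128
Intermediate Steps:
u(j, n) = 9
L(b) = 2*b*(9 + b) (L(b) = (b + b)*(b + 9) = (2*b)*(9 + b) = 2*b*(9 + b))
-(4*6)*2*(L(-3) - 50) = -(4*6)*2*(2*(-3)*(9 - 3) - 50) = -24*2*(2*(-3)*6 - 50) = -48*(-36 - 50) = -48*(-86) = -1*(-4128) = 4128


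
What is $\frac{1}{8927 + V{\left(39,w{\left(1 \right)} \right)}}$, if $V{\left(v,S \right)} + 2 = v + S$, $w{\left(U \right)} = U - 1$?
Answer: $\frac{1}{8964} \approx 0.00011156$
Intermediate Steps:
$w{\left(U \right)} = -1 + U$ ($w{\left(U \right)} = U - 1 = -1 + U$)
$V{\left(v,S \right)} = -2 + S + v$ ($V{\left(v,S \right)} = -2 + \left(v + S\right) = -2 + \left(S + v\right) = -2 + S + v$)
$\frac{1}{8927 + V{\left(39,w{\left(1 \right)} \right)}} = \frac{1}{8927 + \left(-2 + \left(-1 + 1\right) + 39\right)} = \frac{1}{8927 + \left(-2 + 0 + 39\right)} = \frac{1}{8927 + 37} = \frac{1}{8964}$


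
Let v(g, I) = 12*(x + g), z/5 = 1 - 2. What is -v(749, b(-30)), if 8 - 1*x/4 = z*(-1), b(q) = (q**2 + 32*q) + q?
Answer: -9132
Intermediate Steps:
b(q) = q**2 + 33*q
z = -5 (z = 5*(1 - 2) = 5*(-1) = -5)
x = 12 (x = 32 - (-20)*(-1) = 32 - 4*5 = 32 - 20 = 12)
v(g, I) = 144 + 12*g (v(g, I) = 12*(12 + g) = 144 + 12*g)
-v(749, b(-30)) = -(144 + 12*749) = -(144 + 8988) = -1*9132 = -9132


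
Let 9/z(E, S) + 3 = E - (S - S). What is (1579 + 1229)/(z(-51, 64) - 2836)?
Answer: -1296/1309 ≈ -0.99007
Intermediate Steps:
z(E, S) = 9/(-3 + E) (z(E, S) = 9/(-3 + (E - (S - S))) = 9/(-3 + (E - 1*0)) = 9/(-3 + (E + 0)) = 9/(-3 + E))
(1579 + 1229)/(z(-51, 64) - 2836) = (1579 + 1229)/(9/(-3 - 51) - 2836) = 2808/(9/(-54) - 2836) = 2808/(9*(-1/54) - 2836) = 2808/(-1/6 - 2836) = 2808/(-17017/6) = 2808*(-6/17017) = -1296/1309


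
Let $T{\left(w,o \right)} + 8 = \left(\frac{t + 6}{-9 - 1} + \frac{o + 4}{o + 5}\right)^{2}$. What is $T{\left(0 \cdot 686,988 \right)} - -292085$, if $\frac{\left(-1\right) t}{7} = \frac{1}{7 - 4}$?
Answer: $\frac{3200029200349}{10956100} \approx 2.9208 \cdot 10^{5}$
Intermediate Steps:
$t = - \frac{7}{3}$ ($t = - \frac{7}{7 - 4} = - \frac{7}{3} \approx -2.3333$)
$T{\left(w,o \right)} = -8 + \left(- \frac{11}{30} + \frac{4 + o}{5 + o}\right)^{2}$ ($T{\left(w,o \right)} = -8 + \left(\frac{- \frac{7}{3} + 6}{-9 - 1} + \frac{o + 4}{o + 5}\right)^{2} = -8 + \left(\frac{11}{3 \left(-10\right)} + \frac{4 + o}{5 + o}\right)^{2} = -8 + \left(\frac{11}{3} \left(- \frac{1}{10}\right) + \frac{4 + o}{5 + o}\right)^{2} = -8 + \left(- \frac{11}{30} + \frac{4 + o}{5 + o}\right)^{2}$)
$T{\left(0 \cdot 686,988 \right)} - -292085 = \left(-8 + \frac{\left(65 + 19 \cdot 988\right)^{2}}{900 \left(5 + 988\right)^{2}}\right) - -292085 = \left(-8 + \frac{\left(65 + 18772\right)^{2}}{900 \cdot 986049}\right) + 292085 = \left(-8 + \frac{1}{900} \cdot \frac{1}{986049} \cdot 18837^{2}\right) + 292085 = \left(-8 + \frac{1}{900} \cdot \frac{1}{986049} \cdot 354832569\right) + 292085 = \left(-8 + \frac{4380649}{10956100}\right) + 292085 = - \frac{83268151}{10956100} + 292085 = \frac{3200029200349}{10956100}$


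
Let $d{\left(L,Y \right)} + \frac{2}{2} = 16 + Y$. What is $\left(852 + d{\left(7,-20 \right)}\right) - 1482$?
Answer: $-635$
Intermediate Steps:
$d{\left(L,Y \right)} = 15 + Y$ ($d{\left(L,Y \right)} = -1 + \left(16 + Y\right) = 15 + Y$)
$\left(852 + d{\left(7,-20 \right)}\right) - 1482 = \left(852 + \left(15 - 20\right)\right) - 1482 = \left(852 - 5\right) - 1482 = 847 - 1482 = -635$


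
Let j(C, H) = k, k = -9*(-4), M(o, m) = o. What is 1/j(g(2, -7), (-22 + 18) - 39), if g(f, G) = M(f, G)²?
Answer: 1/36 ≈ 0.027778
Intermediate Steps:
g(f, G) = f²
k = 36
j(C, H) = 36
1/j(g(2, -7), (-22 + 18) - 39) = 1/36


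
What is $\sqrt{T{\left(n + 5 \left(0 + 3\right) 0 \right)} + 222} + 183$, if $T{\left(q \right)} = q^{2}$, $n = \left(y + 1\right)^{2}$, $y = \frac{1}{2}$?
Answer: $183 + \frac{\sqrt{3633}}{4} \approx 198.07$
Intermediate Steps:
$y = \frac{1}{2} \approx 0.5$
$n = \frac{9}{4}$ ($n = \left(\frac{1}{2} + 1\right)^{2} = \left(\frac{3}{2}\right)^{2} = \frac{9}{4} \approx 2.25$)
$\sqrt{T{\left(n + 5 \left(0 + 3\right) 0 \right)} + 222} + 183 = \sqrt{\left(\frac{9}{4} + 5 \left(0 + 3\right) 0\right)^{2} + 222} + 183 = \sqrt{\left(\frac{9}{4} + 5 \cdot 3 \cdot 0\right)^{2} + 222} + 183 = \sqrt{\left(\frac{9}{4} + 15 \cdot 0\right)^{2} + 222} + 183 = \sqrt{\left(\frac{9}{4} + 0\right)^{2} + 222} + 183 = \sqrt{\left(\frac{9}{4}\right)^{2} + 222} + 183 = \sqrt{\frac{81}{16} + 222} + 183 = \sqrt{\frac{3633}{16}} + 183 = \frac{\sqrt{3633}}{4} + 183 = 183 + \frac{\sqrt{3633}}{4}$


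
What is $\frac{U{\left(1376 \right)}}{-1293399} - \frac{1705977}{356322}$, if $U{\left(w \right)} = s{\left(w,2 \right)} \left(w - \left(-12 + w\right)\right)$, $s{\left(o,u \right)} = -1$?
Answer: $- \frac{245167185551}{51207390942} \approx -4.7877$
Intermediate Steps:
$U{\left(w \right)} = -12$ ($U{\left(w \right)} = - (w - \left(-12 + w\right)) = \left(-1\right) 12 = -12$)
$\frac{U{\left(1376 \right)}}{-1293399} - \frac{1705977}{356322} = - \frac{12}{-1293399} - \frac{1705977}{356322} = \left(-12\right) \left(- \frac{1}{1293399}\right) - \frac{568659}{118774} = \frac{4}{431133} - \frac{568659}{118774} = - \frac{245167185551}{51207390942}$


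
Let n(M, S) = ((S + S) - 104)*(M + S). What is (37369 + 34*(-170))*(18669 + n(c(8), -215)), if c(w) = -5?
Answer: 4300810761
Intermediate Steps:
n(M, S) = (-104 + 2*S)*(M + S) (n(M, S) = (2*S - 104)*(M + S) = (-104 + 2*S)*(M + S))
(37369 + 34*(-170))*(18669 + n(c(8), -215)) = (37369 + 34*(-170))*(18669 + (-104*(-5) - 104*(-215) + 2*(-215)**2 + 2*(-5)*(-215))) = (37369 - 5780)*(18669 + (520 + 22360 + 2*46225 + 2150)) = 31589*(18669 + (520 + 22360 + 92450 + 2150)) = 31589*(18669 + 117480) = 31589*136149 = 4300810761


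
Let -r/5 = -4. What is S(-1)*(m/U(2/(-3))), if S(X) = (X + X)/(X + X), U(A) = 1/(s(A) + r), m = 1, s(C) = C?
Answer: 58/3 ≈ 19.333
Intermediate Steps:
r = 20 (r = -5*(-4) = 20)
U(A) = 1/(20 + A) (U(A) = 1/(A + 20) = 1/(20 + A))
S(X) = 1 (S(X) = (2*X)/((2*X)) = (2*X)*(1/(2*X)) = 1)
S(-1)*(m/U(2/(-3))) = 1*(1/1/(20 + 2/(-3))) = 1*(1/1/(20 + 2*(-1/3))) = 1*(1/1/(20 - 2/3)) = 1*(1/1/(58/3)) = 1*(1/(3/58)) = 1*(1*(58/3)) = 1*(58/3) = 58/3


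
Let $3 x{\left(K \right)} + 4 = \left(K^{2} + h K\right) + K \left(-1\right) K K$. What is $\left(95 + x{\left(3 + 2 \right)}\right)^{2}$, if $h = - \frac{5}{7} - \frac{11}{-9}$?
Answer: $\frac{133702969}{35721} \approx 3743.0$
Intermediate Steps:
$h = \frac{32}{63}$ ($h = \left(-5\right) \frac{1}{7} - - \frac{11}{9} = - \frac{5}{7} + \frac{11}{9} = \frac{32}{63} \approx 0.50794$)
$x{\left(K \right)} = - \frac{4}{3} - \frac{K^{3}}{3} + \frac{K^{2}}{3} + \frac{32 K}{189}$ ($x{\left(K \right)} = - \frac{4}{3} + \frac{\left(K^{2} + \frac{32 K}{63}\right) + K \left(-1\right) K K}{3} = - \frac{4}{3} + \frac{\left(K^{2} + \frac{32 K}{63}\right) + - K K K}{3} = - \frac{4}{3} + \frac{\left(K^{2} + \frac{32 K}{63}\right) + - K^{2} K}{3} = - \frac{4}{3} + \frac{\left(K^{2} + \frac{32 K}{63}\right) - K^{3}}{3} = - \frac{4}{3} + \frac{K^{2} - K^{3} + \frac{32 K}{63}}{3} = - \frac{4}{3} + \left(- \frac{K^{3}}{3} + \frac{K^{2}}{3} + \frac{32 K}{189}\right) = - \frac{4}{3} - \frac{K^{3}}{3} + \frac{K^{2}}{3} + \frac{32 K}{189}$)
$\left(95 + x{\left(3 + 2 \right)}\right)^{2} = \left(95 + \left(- \frac{4}{3} - \frac{\left(3 + 2\right)^{3}}{3} + \frac{\left(3 + 2\right)^{2}}{3} + \frac{32 \left(3 + 2\right)}{189}\right)\right)^{2} = \left(95 + \left(- \frac{4}{3} - \frac{5^{3}}{3} + \frac{5^{2}}{3} + \frac{32}{189} \cdot 5\right)\right)^{2} = \left(95 + \left(- \frac{4}{3} - \frac{125}{3} + \frac{1}{3} \cdot 25 + \frac{160}{189}\right)\right)^{2} = \left(95 + \left(- \frac{4}{3} - \frac{125}{3} + \frac{25}{3} + \frac{160}{189}\right)\right)^{2} = \left(95 - \frac{6392}{189}\right)^{2} = \left(\frac{11563}{189}\right)^{2} = \frac{133702969}{35721}$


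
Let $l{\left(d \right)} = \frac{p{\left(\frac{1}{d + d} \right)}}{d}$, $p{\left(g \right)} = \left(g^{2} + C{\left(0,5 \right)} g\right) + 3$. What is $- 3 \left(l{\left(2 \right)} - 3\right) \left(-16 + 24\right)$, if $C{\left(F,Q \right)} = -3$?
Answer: $\frac{177}{4} \approx 44.25$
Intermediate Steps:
$p{\left(g \right)} = 3 + g^{2} - 3 g$ ($p{\left(g \right)} = \left(g^{2} - 3 g\right) + 3 = 3 + g^{2} - 3 g$)
$l{\left(d \right)} = \frac{3 - \frac{3}{2 d} + \frac{1}{4 d^{2}}}{d}$ ($l{\left(d \right)} = \frac{3 + \left(\frac{1}{d + d}\right)^{2} - \frac{3}{d + d}}{d} = \frac{3 + \left(\frac{1}{2 d}\right)^{2} - \frac{3}{2 d}}{d} = \frac{3 + \left(\frac{1}{2 d}\right)^{2} - 3 \frac{1}{2 d}}{d} = \frac{3 + \frac{1}{4 d^{2}} - \frac{3}{2 d}}{d} = \frac{3 - \frac{3}{2 d} + \frac{1}{4 d^{2}}}{d}$)
$- 3 \left(l{\left(2 \right)} - 3\right) \left(-16 + 24\right) = - 3 \left(\frac{1 - 12 + 12 \cdot 2^{2}}{4 \cdot 8} - 3\right) \left(-16 + 24\right) = - 3 \left(\frac{1}{4} \cdot \frac{1}{8} \left(1 - 12 + 12 \cdot 4\right) - 3\right) 8 = - 3 \left(\frac{1}{4} \cdot \frac{1}{8} \left(1 - 12 + 48\right) - 3\right) 8 = - 3 \left(\frac{1}{4} \cdot \frac{1}{8} \cdot 37 - 3\right) 8 = - 3 \left(\frac{37}{32} - 3\right) 8 = \left(-3\right) \left(- \frac{59}{32}\right) 8 = \frac{177}{32} \cdot 8 = \frac{177}{4}$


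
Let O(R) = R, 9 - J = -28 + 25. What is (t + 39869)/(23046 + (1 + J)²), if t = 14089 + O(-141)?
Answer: 53817/23215 ≈ 2.3182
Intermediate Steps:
J = 12 (J = 9 - (-28 + 25) = 9 - 1*(-3) = 9 + 3 = 12)
t = 13948 (t = 14089 - 141 = 13948)
(t + 39869)/(23046 + (1 + J)²) = (13948 + 39869)/(23046 + (1 + 12)²) = 53817/(23046 + 13²) = 53817/(23046 + 169) = 53817/23215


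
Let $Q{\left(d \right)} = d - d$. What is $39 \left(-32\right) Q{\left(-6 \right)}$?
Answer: $0$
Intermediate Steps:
$Q{\left(d \right)} = 0$
$39 \left(-32\right) Q{\left(-6 \right)} = 39 \left(-32\right) 0 = \left(-1248\right) 0 = 0$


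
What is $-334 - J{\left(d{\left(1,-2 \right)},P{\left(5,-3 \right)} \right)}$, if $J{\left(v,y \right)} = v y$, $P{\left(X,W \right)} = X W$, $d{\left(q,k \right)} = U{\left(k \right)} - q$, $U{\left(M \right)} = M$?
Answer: $-379$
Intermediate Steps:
$d{\left(q,k \right)} = k - q$
$P{\left(X,W \right)} = W X$
$-334 - J{\left(d{\left(1,-2 \right)},P{\left(5,-3 \right)} \right)} = -334 - \left(-2 - 1\right) \left(\left(-3\right) 5\right) = -334 - \left(-2 - 1\right) \left(-15\right) = -334 - \left(-3\right) \left(-15\right) = -334 - 45 = -379$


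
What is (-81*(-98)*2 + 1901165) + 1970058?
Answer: 3887099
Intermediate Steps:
(-81*(-98)*2 + 1901165) + 1970058 = (7938*2 + 1901165) + 1970058 = (15876 + 1901165) + 1970058 = 1917041 + 1970058 = 3887099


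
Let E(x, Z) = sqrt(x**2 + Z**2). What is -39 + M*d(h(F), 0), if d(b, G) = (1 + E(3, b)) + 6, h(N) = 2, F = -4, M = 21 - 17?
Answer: -11 + 4*sqrt(13) ≈ 3.4222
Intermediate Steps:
M = 4
E(x, Z) = sqrt(Z**2 + x**2)
d(b, G) = 7 + sqrt(9 + b**2) (d(b, G) = (1 + sqrt(b**2 + 3**2)) + 6 = (1 + sqrt(b**2 + 9)) + 6 = (1 + sqrt(9 + b**2)) + 6 = 7 + sqrt(9 + b**2))
-39 + M*d(h(F), 0) = -39 + 4*(7 + sqrt(9 + 2**2)) = -39 + 4*(7 + sqrt(9 + 4)) = -39 + 4*(7 + sqrt(13)) = -39 + (28 + 4*sqrt(13)) = -11 + 4*sqrt(13)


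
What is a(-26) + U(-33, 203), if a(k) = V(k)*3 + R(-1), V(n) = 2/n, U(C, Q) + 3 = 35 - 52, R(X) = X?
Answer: -276/13 ≈ -21.231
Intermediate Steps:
U(C, Q) = -20 (U(C, Q) = -3 + (35 - 52) = -3 - 17 = -20)
a(k) = -1 + 6/k (a(k) = (2/k)*3 - 1 = 6/k - 1 = -1 + 6/k)
a(-26) + U(-33, 203) = (6 - 1*(-26))/(-26) - 20 = -(6 + 26)/26 - 20 = -1/26*32 - 20 = -16/13 - 20 = -276/13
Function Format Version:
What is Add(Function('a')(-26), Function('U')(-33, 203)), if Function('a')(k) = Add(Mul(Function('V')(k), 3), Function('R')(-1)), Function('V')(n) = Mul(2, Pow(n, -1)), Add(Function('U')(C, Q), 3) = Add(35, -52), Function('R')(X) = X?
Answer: Rational(-276, 13) ≈ -21.231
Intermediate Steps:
Function('U')(C, Q) = -20 (Function('U')(C, Q) = Add(-3, Add(35, -52)) = Add(-3, -17) = -20)
Function('a')(k) = Add(-1, Mul(6, Pow(k, -1))) (Function('a')(k) = Add(Mul(Mul(2, Pow(k, -1)), 3), -1) = Add(Mul(6, Pow(k, -1)), -1) = Add(-1, Mul(6, Pow(k, -1))))
Add(Function('a')(-26), Function('U')(-33, 203)) = Add(Mul(Pow(-26, -1), Add(6, Mul(-1, -26))), -20) = Add(Mul(Rational(-1, 26), Add(6, 26)), -20) = Add(Mul(Rational(-1, 26), 32), -20) = Add(Rational(-16, 13), -20) = Rational(-276, 13)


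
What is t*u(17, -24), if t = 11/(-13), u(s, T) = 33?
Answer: -363/13 ≈ -27.923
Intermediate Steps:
t = -11/13 (t = 11*(-1/13) = -11/13 ≈ -0.84615)
t*u(17, -24) = -11/13*33 = -363/13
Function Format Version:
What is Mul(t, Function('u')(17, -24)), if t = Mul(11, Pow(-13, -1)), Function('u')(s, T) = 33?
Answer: Rational(-363, 13) ≈ -27.923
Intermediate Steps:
t = Rational(-11, 13) (t = Mul(11, Rational(-1, 13)) = Rational(-11, 13) ≈ -0.84615)
Mul(t, Function('u')(17, -24)) = Mul(Rational(-11, 13), 33) = Rational(-363, 13)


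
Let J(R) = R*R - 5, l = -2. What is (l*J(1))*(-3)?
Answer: -24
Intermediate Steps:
J(R) = -5 + R² (J(R) = R² - 5 = -5 + R²)
(l*J(1))*(-3) = -2*(-5 + 1²)*(-3) = -2*(-5 + 1)*(-3) = -2*(-4)*(-3) = 8*(-3) = -24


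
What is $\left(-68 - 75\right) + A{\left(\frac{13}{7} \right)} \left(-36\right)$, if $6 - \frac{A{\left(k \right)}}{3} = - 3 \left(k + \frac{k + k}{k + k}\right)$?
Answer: $- \frac{12017}{7} \approx -1716.7$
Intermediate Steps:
$A{\left(k \right)} = 27 + 9 k$ ($A{\left(k \right)} = 18 - 3 \left(- 3 \left(k + \frac{k + k}{k + k}\right)\right) = 18 - 3 \left(- 3 \left(k + \frac{2 k}{2 k}\right)\right) = 18 - 3 \left(- 3 \left(k + 2 k \frac{1}{2 k}\right)\right) = 18 - 3 \left(- 3 \left(k + 1\right)\right) = 18 - 3 \left(- 3 \left(1 + k\right)\right) = 18 - 3 \left(-3 - 3 k\right) = 18 + \left(9 + 9 k\right) = 27 + 9 k$)
$\left(-68 - 75\right) + A{\left(\frac{13}{7} \right)} \left(-36\right) = \left(-68 - 75\right) + \left(27 + 9 \cdot \frac{13}{7}\right) \left(-36\right) = \left(-68 - 75\right) + \left(27 + 9 \cdot 13 \cdot \frac{1}{7}\right) \left(-36\right) = -143 + \left(27 + 9 \cdot \frac{13}{7}\right) \left(-36\right) = -143 + \left(27 + \frac{117}{7}\right) \left(-36\right) = -143 + \frac{306}{7} \left(-36\right) = -143 - \frac{11016}{7} = - \frac{12017}{7}$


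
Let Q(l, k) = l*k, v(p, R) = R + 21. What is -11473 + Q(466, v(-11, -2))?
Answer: -2619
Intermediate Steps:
v(p, R) = 21 + R
Q(l, k) = k*l
-11473 + Q(466, v(-11, -2)) = -11473 + (21 - 2)*466 = -11473 + 19*466 = -11473 + 8854 = -2619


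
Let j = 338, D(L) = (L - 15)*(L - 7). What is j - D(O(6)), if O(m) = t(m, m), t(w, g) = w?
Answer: 329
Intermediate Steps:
O(m) = m
D(L) = (-15 + L)*(-7 + L)
j - D(O(6)) = 338 - (105 + 6**2 - 22*6) = 338 - (105 + 36 - 132) = 338 - 1*9 = 338 - 9 = 329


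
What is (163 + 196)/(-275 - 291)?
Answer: -359/566 ≈ -0.63428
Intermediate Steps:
(163 + 196)/(-275 - 291) = 359/(-566) = 359*(-1/566) = -359/566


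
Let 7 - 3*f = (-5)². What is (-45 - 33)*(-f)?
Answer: -468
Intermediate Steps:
f = -6 (f = 7/3 - ⅓*(-5)² = 7/3 - ⅓*25 = 7/3 - 25/3 = -6)
(-45 - 33)*(-f) = (-45 - 33)*(-1*(-6)) = -78*6 = -468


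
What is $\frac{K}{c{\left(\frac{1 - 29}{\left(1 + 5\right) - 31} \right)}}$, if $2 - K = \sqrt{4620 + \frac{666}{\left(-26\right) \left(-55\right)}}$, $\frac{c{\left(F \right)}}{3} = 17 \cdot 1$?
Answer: $\frac{2}{51} - \frac{\sqrt{2362097595}}{36465} \approx -1.2936$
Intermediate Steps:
$c{\left(F \right)} = 51$ ($c{\left(F \right)} = 3 \cdot 17 \cdot 1 = 3 \cdot 17 = 51$)
$K = 2 - \frac{\sqrt{2362097595}}{715}$ ($K = 2 - \sqrt{4620 + \frac{666}{\left(-26\right) \left(-55\right)}} = 2 - \sqrt{4620 + \frac{666}{1430}} = 2 - \sqrt{4620 + 666 \cdot \frac{1}{1430}} = 2 - \sqrt{4620 + \frac{333}{715}} = 2 - \sqrt{\frac{3303633}{715}} = 2 - \frac{\sqrt{2362097595}}{715} \approx -65.974$)
$\frac{K}{c{\left(\frac{1 - 29}{\left(1 + 5\right) - 31} \right)}} = \frac{2 - \frac{\sqrt{2362097595}}{715}}{51} = \left(2 - \frac{\sqrt{2362097595}}{715}\right) \frac{1}{51} = \frac{2}{51} - \frac{\sqrt{2362097595}}{36465}$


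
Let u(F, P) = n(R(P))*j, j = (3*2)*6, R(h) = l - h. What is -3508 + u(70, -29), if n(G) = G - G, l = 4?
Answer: -3508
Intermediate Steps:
R(h) = 4 - h
n(G) = 0
j = 36 (j = 6*6 = 36)
u(F, P) = 0 (u(F, P) = 0*36 = 0)
-3508 + u(70, -29) = -3508 + 0 = -3508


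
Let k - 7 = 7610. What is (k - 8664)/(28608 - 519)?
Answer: -349/9363 ≈ -0.037274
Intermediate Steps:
k = 7617 (k = 7 + 7610 = 7617)
(k - 8664)/(28608 - 519) = (7617 - 8664)/(28608 - 519) = -1047/28089 = -1047*1/28089 = -349/9363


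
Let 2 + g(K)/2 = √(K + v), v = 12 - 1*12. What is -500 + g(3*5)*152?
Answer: -1108 + 304*√15 ≈ 69.387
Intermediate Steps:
v = 0 (v = 12 - 12 = 0)
g(K) = -4 + 2*√K (g(K) = -4 + 2*√(K + 0) = -4 + 2*√K)
-500 + g(3*5)*152 = -500 + (-4 + 2*√(3*5))*152 = -500 + (-4 + 2*√15)*152 = -500 + (-608 + 304*√15) = -1108 + 304*√15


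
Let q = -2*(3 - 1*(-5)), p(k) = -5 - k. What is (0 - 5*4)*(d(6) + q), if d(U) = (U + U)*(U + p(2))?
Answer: 560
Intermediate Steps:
d(U) = 2*U*(-7 + U) (d(U) = (U + U)*(U + (-5 - 1*2)) = (2*U)*(U + (-5 - 2)) = (2*U)*(U - 7) = (2*U)*(-7 + U) = 2*U*(-7 + U))
q = -16 (q = -2*(3 + 5) = -2*8 = -16)
(0 - 5*4)*(d(6) + q) = (0 - 5*4)*(2*6*(-7 + 6) - 16) = (0 - 20)*(2*6*(-1) - 16) = -20*(-12 - 16) = -20*(-28) = 560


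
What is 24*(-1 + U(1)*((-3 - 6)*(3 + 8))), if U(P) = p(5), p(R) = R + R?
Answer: -23784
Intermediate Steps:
p(R) = 2*R
U(P) = 10 (U(P) = 2*5 = 10)
24*(-1 + U(1)*((-3 - 6)*(3 + 8))) = 24*(-1 + 10*((-3 - 6)*(3 + 8))) = 24*(-1 + 10*(-9*11)) = 24*(-1 + 10*(-99)) = 24*(-1 - 990) = 24*(-991) = -23784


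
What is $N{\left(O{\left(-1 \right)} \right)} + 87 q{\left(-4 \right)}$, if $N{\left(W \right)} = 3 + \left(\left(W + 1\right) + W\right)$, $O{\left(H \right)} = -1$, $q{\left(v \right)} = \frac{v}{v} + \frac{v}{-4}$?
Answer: $176$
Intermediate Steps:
$q{\left(v \right)} = 1 - \frac{v}{4}$ ($q{\left(v \right)} = 1 + v \left(- \frac{1}{4}\right) = 1 - \frac{v}{4}$)
$N{\left(W \right)} = 4 + 2 W$ ($N{\left(W \right)} = 3 + \left(\left(1 + W\right) + W\right) = 3 + \left(1 + 2 W\right) = 4 + 2 W$)
$N{\left(O{\left(-1 \right)} \right)} + 87 q{\left(-4 \right)} = \left(4 + 2 \left(-1\right)\right) + 87 \left(1 - -1\right) = \left(4 - 2\right) + 87 \left(1 + 1\right) = 2 + 87 \cdot 2 = 2 + 174 = 176$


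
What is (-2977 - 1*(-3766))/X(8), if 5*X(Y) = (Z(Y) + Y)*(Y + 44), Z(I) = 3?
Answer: 3945/572 ≈ 6.8969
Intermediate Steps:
X(Y) = (3 + Y)*(44 + Y)/5 (X(Y) = ((3 + Y)*(Y + 44))/5 = ((3 + Y)*(44 + Y))/5 = (3 + Y)*(44 + Y)/5)
(-2977 - 1*(-3766))/X(8) = (-2977 - 1*(-3766))/(132/5 + (⅕)*8² + (47/5)*8) = (-2977 + 3766)/(132/5 + (⅕)*64 + 376/5) = 789/(132/5 + 64/5 + 376/5) = 789/(572/5) = 789*(5/572) = 3945/572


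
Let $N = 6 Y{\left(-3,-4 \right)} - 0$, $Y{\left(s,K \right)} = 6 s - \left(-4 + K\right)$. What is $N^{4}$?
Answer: $12960000$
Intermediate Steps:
$Y{\left(s,K \right)} = 4 - K + 6 s$
$N = -60$ ($N = 6 \left(4 - -4 + 6 \left(-3\right)\right) - 0 = 6 \left(4 + 4 - 18\right) + 0 = 6 \left(-10\right) + 0 = -60 + 0 = -60$)
$N^{4} = \left(-60\right)^{4} = 12960000$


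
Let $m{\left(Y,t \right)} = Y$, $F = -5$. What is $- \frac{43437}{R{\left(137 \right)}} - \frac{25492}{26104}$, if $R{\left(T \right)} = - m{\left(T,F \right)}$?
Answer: $\frac{282596761}{894062} \approx 316.08$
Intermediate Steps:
$R{\left(T \right)} = - T$
$- \frac{43437}{R{\left(137 \right)}} - \frac{25492}{26104} = - \frac{43437}{\left(-1\right) 137} - \frac{25492}{26104} = - \frac{43437}{-137} - \frac{6373}{6526} = \left(-43437\right) \left(- \frac{1}{137}\right) - \frac{6373}{6526} = \frac{43437}{137} - \frac{6373}{6526} = \frac{282596761}{894062}$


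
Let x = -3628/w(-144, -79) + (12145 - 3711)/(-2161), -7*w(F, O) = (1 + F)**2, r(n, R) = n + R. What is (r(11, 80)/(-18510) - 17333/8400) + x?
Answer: -1083142581760949/229029429829200 ≈ -4.7293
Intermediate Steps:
r(n, R) = R + n
w(F, O) = -(1 + F)**2/7
x = -117586110/44190289 (x = -3628*(-7/(1 - 144)**2) + (12145 - 3711)/(-2161) = -3628/((-1/7*(-143)**2)) + 8434*(-1/2161) = -3628/((-1/7*20449)) - 8434/2161 = -3628/(-20449/7) - 8434/2161 = -3628*(-7/20449) - 8434/2161 = 25396/20449 - 8434/2161 = -117586110/44190289 ≈ -2.6609)
(r(11, 80)/(-18510) - 17333/8400) + x = ((80 + 11)/(-18510) - 17333/8400) - 117586110/44190289 = (91*(-1/18510) - 17333*1/8400) - 117586110/44190289 = (-91/18510 - 17333/8400) - 117586110/44190289 = -10719941/5182800 - 117586110/44190289 = -1083142581760949/229029429829200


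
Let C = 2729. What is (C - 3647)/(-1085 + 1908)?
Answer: -918/823 ≈ -1.1154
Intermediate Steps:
(C - 3647)/(-1085 + 1908) = (2729 - 3647)/(-1085 + 1908) = -918/823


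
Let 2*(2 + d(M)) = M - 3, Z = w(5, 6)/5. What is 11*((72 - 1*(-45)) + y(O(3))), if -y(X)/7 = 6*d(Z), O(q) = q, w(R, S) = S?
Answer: 13134/5 ≈ 2626.8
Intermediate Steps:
Z = 6/5 ≈ 1.2000
d(M) = -7/2 + M/2 (d(M) = -2 + (M - 3)/2 = -2 + (-3 + M)/2 = -2 + (-3/2 + M/2) = -7/2 + M/2)
y(X) = 609/5 (y(X) = -42*(-7/2 + (1/2)*(6/5)) = -42*(-7/2 + 3/5) = -42*(-29)/10 = -7*(-87/5) = 609/5)
11*((72 - 1*(-45)) + y(O(3))) = 11*((72 - 1*(-45)) + 609/5) = 11*((72 + 45) + 609/5) = 11*(117 + 609/5) = 11*(1194/5) = 13134/5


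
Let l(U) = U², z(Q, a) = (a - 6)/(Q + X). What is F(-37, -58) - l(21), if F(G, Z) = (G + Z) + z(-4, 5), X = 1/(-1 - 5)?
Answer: -13394/25 ≈ -535.76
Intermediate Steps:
X = -⅙ (X = 1/(-6) = -⅙ ≈ -0.16667)
z(Q, a) = (-6 + a)/(-⅙ + Q) (z(Q, a) = (a - 6)/(Q - ⅙) = (-6 + a)/(-⅙ + Q))
F(G, Z) = 6/25 + G + Z (F(G, Z) = (G + Z) + 6*(-6 + 5)/(-1 + 6*(-4)) = (G + Z) + 6*(-1)/(-1 - 24) = (G + Z) + 6*(-1)/(-25) = (G + Z) + 6*(-1/25)*(-1) = (G + Z) + 6/25 = 6/25 + G + Z)
F(-37, -58) - l(21) = (6/25 - 37 - 58) - 1*21² = -2369/25 - 1*441 = -2369/25 - 441 = -13394/25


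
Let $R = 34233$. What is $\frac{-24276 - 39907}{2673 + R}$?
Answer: $- \frac{64183}{36906} \approx -1.7391$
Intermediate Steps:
$\frac{-24276 - 39907}{2673 + R} = \frac{-24276 - 39907}{2673 + 34233} = - \frac{64183}{36906}$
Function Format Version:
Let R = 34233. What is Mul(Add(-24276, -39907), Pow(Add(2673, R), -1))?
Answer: Rational(-64183, 36906) ≈ -1.7391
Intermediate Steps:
Mul(Add(-24276, -39907), Pow(Add(2673, R), -1)) = Mul(Add(-24276, -39907), Pow(Add(2673, 34233), -1)) = Mul(-64183, Pow(36906, -1)) = Mul(-64183, Rational(1, 36906)) = Rational(-64183, 36906)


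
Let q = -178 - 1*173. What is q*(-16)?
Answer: 5616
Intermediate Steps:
q = -351 (q = -178 - 173 = -351)
q*(-16) = -351*(-16) = 5616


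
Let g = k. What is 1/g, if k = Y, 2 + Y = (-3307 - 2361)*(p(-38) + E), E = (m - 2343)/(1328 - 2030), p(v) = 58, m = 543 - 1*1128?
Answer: -9/3171482 ≈ -2.8378e-6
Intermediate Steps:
m = -585 (m = 543 - 1128 = -585)
E = 488/117 (E = (-585 - 2343)/(1328 - 2030) = -2928/(-702) = -2928*(-1/702) = 488/117 ≈ 4.1709)
Y = -3171482/9 (Y = -2 + (-3307 - 2361)*(58 + 488/117) = -2 - 5668*7274/117 = -2 - 3171464/9 = -3171482/9 ≈ -3.5239e+5)
k = -3171482/9 ≈ -3.5239e+5
g = -3171482/9 ≈ -3.5239e+5
1/g = 1/(-3171482/9) = -9/3171482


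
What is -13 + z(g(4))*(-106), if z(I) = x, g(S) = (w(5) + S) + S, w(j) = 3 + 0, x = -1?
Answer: 93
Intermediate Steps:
w(j) = 3
g(S) = 3 + 2*S (g(S) = (3 + S) + S = 3 + 2*S)
z(I) = -1
-13 + z(g(4))*(-106) = -13 - 1*(-106) = -13 + 106 = 93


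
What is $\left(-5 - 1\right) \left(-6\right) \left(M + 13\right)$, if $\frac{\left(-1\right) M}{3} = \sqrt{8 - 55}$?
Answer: $468 - 108 i \sqrt{47} \approx 468.0 - 740.41 i$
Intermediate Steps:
$M = - 3 i \sqrt{47}$ ($M = - 3 \sqrt{8 - 55} = - 3 \sqrt{-47} = - 3 i \sqrt{47} \approx - 20.567 i$)
$\left(-5 - 1\right) \left(-6\right) \left(M + 13\right) = \left(-5 - 1\right) \left(-6\right) \left(- 3 i \sqrt{47} + 13\right) = \left(-6\right) \left(-6\right) \left(13 - 3 i \sqrt{47}\right) = 36 \left(13 - 3 i \sqrt{47}\right) = 468 - 108 i \sqrt{47}$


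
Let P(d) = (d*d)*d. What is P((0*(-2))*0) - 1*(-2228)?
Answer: 2228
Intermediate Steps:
P(d) = d**3 (P(d) = d**2*d = d**3)
P((0*(-2))*0) - 1*(-2228) = ((0*(-2))*0)**3 - 1*(-2228) = (0*0)**3 + 2228 = 0**3 + 2228 = 0 + 2228 = 2228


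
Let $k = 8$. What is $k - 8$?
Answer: $0$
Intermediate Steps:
$k - 8 = 8 - 8 = 0$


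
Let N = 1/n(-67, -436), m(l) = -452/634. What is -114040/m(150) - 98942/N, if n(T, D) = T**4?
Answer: -225298502104626/113 ≈ -1.9938e+12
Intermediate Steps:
m(l) = -226/317 (m(l) = -452*1/634 = -226/317)
N = 1/20151121 (N = 1/((-67)**4) = 1/20151121 ≈ 4.9625e-8)
-114040/m(150) - 98942/N = -114040/(-226/317) - 98942/1/20151121 = -114040*(-317/226) - 98942*20151121 = 18075340/113 - 1993792213982 = -225298502104626/113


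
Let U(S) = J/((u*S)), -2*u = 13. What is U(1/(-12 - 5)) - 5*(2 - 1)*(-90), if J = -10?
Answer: 5510/13 ≈ 423.85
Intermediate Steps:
u = -13/2 (u = -½*13 = -13/2 ≈ -6.5000)
U(S) = 20/(13*S) (U(S) = -10*(-2/(13*S)) = -(-20)/(13*S) = 20/(13*S))
U(1/(-12 - 5)) - 5*(2 - 1)*(-90) = 20/(13*(1/(-12 - 5))) - 5*(2 - 1)*(-90) = 20/(13*(1/(-17))) - 5*1*(-90) = 20/(13*(-1/17)) - 5*(-90) = (20/13)*(-17) + 450 = -340/13 + 450 = 5510/13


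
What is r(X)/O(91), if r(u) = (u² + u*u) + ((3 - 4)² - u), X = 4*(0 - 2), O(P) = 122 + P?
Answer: 137/213 ≈ 0.64319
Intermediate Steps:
X = -8 (X = 4*(-2) = -8)
r(u) = 1 - u + 2*u² (r(u) = (u² + u²) + ((-1)² - u) = 2*u² + (1 - u) = 1 - u + 2*u²)
r(X)/O(91) = (1 - 1*(-8) + 2*(-8)²)/(122 + 91) = (1 + 8 + 2*64)/213 = (1 + 8 + 128)*(1/213) = 137*(1/213) = 137/213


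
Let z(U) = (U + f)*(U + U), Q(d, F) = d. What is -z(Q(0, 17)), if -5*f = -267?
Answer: 0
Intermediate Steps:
f = 267/5 (f = -1/5*(-267) = 267/5 ≈ 53.400)
z(U) = 2*U*(267/5 + U) (z(U) = (U + 267/5)*(U + U) = (267/5 + U)*(2*U) = 2*U*(267/5 + U))
-z(Q(0, 17)) = -2*0*(267 + 5*0)/5 = -2*0*(267 + 0)/5 = -2*0*267/5 = -1*0 = 0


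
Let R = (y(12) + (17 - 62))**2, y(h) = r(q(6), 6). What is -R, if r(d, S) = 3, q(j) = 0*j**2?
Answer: -1764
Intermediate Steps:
q(j) = 0
y(h) = 3
R = 1764 (R = (3 + (17 - 62))**2 = (3 - 45)**2 = (-42)**2 = 1764)
-R = -1*1764 = -1764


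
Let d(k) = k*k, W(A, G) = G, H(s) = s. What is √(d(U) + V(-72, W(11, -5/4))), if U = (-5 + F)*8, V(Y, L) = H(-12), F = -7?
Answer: 2*√2301 ≈ 95.938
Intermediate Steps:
V(Y, L) = -12
U = -96 (U = (-5 - 7)*8 = -12*8 = -96)
d(k) = k²
√(d(U) + V(-72, W(11, -5/4))) = √((-96)² - 12) = √(9216 - 12) = √9204 = 2*√2301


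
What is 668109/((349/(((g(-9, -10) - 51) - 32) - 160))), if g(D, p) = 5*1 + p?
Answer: -165691032/349 ≈ -4.7476e+5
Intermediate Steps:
g(D, p) = 5 + p
668109/((349/(((g(-9, -10) - 51) - 32) - 160))) = 668109/((349/((((5 - 10) - 51) - 32) - 160))) = 668109/((349/(((-5 - 51) - 32) - 160))) = 668109/((349/((-56 - 32) - 160))) = 668109/((349/(-88 - 160))) = 668109/((349/(-248))) = 668109/((349*(-1/248))) = 668109/(-349/248) = 668109*(-248/349) = -165691032/349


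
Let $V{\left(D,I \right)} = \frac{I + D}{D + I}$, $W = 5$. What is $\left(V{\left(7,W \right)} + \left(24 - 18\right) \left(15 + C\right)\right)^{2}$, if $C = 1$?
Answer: $9409$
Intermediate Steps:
$V{\left(D,I \right)} = 1$ ($V{\left(D,I \right)} = \frac{D + I}{D + I} = 1$)
$\left(V{\left(7,W \right)} + \left(24 - 18\right) \left(15 + C\right)\right)^{2} = \left(1 + \left(24 - 18\right) \left(15 + 1\right)\right)^{2} = \left(1 + 6 \cdot 16\right)^{2} = \left(1 + 96\right)^{2} = 97^{2} = 9409$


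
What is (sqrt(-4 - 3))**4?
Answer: 49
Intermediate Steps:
(sqrt(-4 - 3))**4 = (sqrt(-7))**4 = (I*sqrt(7))**4 = 49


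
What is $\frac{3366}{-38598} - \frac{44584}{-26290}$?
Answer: $\frac{136030091}{84561785} \approx 1.6086$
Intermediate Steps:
$\frac{3366}{-38598} - \frac{44584}{-26290} = 3366 \left(- \frac{1}{38598}\right) - - \frac{22292}{13145} = - \frac{561}{6433} + \frac{22292}{13145} = \frac{136030091}{84561785}$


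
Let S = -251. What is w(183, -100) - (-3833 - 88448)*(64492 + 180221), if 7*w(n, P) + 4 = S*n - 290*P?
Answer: 158076505534/7 ≈ 2.2582e+10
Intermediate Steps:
w(n, P) = -4/7 - 290*P/7 - 251*n/7 (w(n, P) = -4/7 + (-251*n - 290*P)/7 = -4/7 + (-290*P - 251*n)/7 = -4/7 + (-290*P/7 - 251*n/7) = -4/7 - 290*P/7 - 251*n/7)
w(183, -100) - (-3833 - 88448)*(64492 + 180221) = (-4/7 - 290/7*(-100) - 251/7*183) - (-3833 - 88448)*(64492 + 180221) = (-4/7 + 29000/7 - 45933/7) - (-92281)*244713 = -16937/7 - 1*(-22582360353) = -16937/7 + 22582360353 = 158076505534/7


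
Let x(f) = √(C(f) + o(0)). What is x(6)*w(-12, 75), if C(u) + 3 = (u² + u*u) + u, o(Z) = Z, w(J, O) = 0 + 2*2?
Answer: 20*√3 ≈ 34.641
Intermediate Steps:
w(J, O) = 4 (w(J, O) = 0 + 4 = 4)
C(u) = -3 + u + 2*u² (C(u) = -3 + ((u² + u*u) + u) = -3 + ((u² + u²) + u) = -3 + (2*u² + u) = -3 + (u + 2*u²) = -3 + u + 2*u²)
x(f) = √(-3 + f + 2*f²) (x(f) = √((-3 + f + 2*f²) + 0) = √(-3 + f + 2*f²))
x(6)*w(-12, 75) = √(-3 + 6 + 2*6²)*4 = √(-3 + 6 + 2*36)*4 = √(-3 + 6 + 72)*4 = √75*4 = (5*√3)*4 = 20*√3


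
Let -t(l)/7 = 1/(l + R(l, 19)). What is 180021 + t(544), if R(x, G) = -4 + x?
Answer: 195142757/1084 ≈ 1.8002e+5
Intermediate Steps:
t(l) = -7/(-4 + 2*l) (t(l) = -7/(l + (-4 + l)) = -7/(-4 + 2*l))
180021 + t(544) = 180021 - 7/(-4 + 2*544) = 180021 - 7/(-4 + 1088) = 180021 - 7/1084 = 195142757/1084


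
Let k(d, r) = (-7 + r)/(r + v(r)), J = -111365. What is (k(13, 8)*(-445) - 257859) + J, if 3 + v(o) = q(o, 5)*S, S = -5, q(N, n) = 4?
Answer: -1107583/3 ≈ -3.6919e+5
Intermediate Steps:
v(o) = -23 (v(o) = -3 + 4*(-5) = -3 - 20 = -23)
k(d, r) = (-7 + r)/(-23 + r) (k(d, r) = (-7 + r)/(r - 23) = (-7 + r)/(-23 + r))
(k(13, 8)*(-445) - 257859) + J = (((-7 + 8)/(-23 + 8))*(-445) - 257859) - 111365 = ((1/(-15))*(-445) - 257859) - 111365 = (-1/15*1*(-445) - 257859) - 111365 = (-1/15*(-445) - 257859) - 111365 = (89/3 - 257859) - 111365 = -773488/3 - 111365 = -1107583/3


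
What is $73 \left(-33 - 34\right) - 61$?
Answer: $-4952$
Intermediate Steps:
$73 \left(-33 - 34\right) - 61 = 73 \left(-67\right) - 61 = -4891 - 61 = -4952$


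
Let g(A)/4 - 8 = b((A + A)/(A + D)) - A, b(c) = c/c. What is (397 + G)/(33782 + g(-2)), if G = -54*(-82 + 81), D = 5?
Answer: 451/33826 ≈ 0.013333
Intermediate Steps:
G = 54 (G = -54*(-1) = 54)
b(c) = 1
g(A) = 36 - 4*A (g(A) = 32 + 4*(1 - A) = 32 + (4 - 4*A) = 36 - 4*A)
(397 + G)/(33782 + g(-2)) = (397 + 54)/(33782 + (36 - 4*(-2))) = 451/(33782 + (36 + 8)) = 451/(33782 + 44) = 451/33826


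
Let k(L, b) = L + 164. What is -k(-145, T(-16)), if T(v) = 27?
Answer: -19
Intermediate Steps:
k(L, b) = 164 + L
-k(-145, T(-16)) = -(164 - 145) = -1*19 = -19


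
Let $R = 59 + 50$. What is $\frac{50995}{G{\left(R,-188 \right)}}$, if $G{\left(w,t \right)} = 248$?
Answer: $\frac{1645}{8} \approx 205.63$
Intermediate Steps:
$R = 109$
$\frac{50995}{G{\left(R,-188 \right)}} = \frac{50995}{248} = 50995 \cdot \frac{1}{248} = \frac{1645}{8}$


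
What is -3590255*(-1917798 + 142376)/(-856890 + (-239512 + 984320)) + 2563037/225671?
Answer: -719237899076049138/12646828511 ≈ -5.6871e+7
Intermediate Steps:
-3590255*(-1917798 + 142376)/(-856890 + (-239512 + 984320)) + 2563037/225671 = -3590255*(-1775422/(-856890 + 744808)) + 2563037*(1/225671) = -3590255/((-112082*(-1/1775422))) + 2563037/225671 = -3590255/56041/887711 + 2563037/225671 = -3590255*887711/56041 + 2563037/225671 = -3187108856305/56041 + 2563037/225671 = -719237899076049138/12646828511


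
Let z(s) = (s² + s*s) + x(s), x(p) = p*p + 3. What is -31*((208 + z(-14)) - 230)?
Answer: -17639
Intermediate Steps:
x(p) = 3 + p² (x(p) = p² + 3 = 3 + p²)
z(s) = 3 + 3*s² (z(s) = (s² + s*s) + (3 + s²) = (s² + s²) + (3 + s²) = 2*s² + (3 + s²) = 3 + 3*s²)
-31*((208 + z(-14)) - 230) = -31*((208 + (3 + 3*(-14)²)) - 230) = -31*((208 + (3 + 3*196)) - 230) = -31*((208 + (3 + 588)) - 230) = -31*((208 + 591) - 230) = -31*(799 - 230) = -31*569 = -17639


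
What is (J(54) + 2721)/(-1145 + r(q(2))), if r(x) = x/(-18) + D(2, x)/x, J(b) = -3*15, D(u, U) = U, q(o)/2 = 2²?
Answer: -6021/2575 ≈ -2.3383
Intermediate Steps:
q(o) = 8 (q(o) = 2*2² = 2*4 = 8)
J(b) = -45
r(x) = 1 - x/18 (r(x) = x/(-18) + x/x = x*(-1/18) + 1 = -x/18 + 1 = 1 - x/18)
(J(54) + 2721)/(-1145 + r(q(2))) = (-45 + 2721)/(-1145 + (1 - 1/18*8)) = 2676/(-1145 + (1 - 4/9)) = 2676/(-1145 + 5/9) = 2676/(-10300/9) = 2676*(-9/10300) = -6021/2575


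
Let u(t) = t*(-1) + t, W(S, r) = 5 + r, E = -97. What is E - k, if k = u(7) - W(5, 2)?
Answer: -90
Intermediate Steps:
u(t) = 0 (u(t) = -t + t = 0)
k = -7 (k = 0 - (5 + 2) = 0 - 1*7 = 0 - 7 = -7)
E - k = -97 - 1*(-7) = -97 + 7 = -90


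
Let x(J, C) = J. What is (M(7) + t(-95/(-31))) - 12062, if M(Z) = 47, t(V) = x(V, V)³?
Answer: -357081490/29791 ≈ -11986.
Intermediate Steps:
t(V) = V³
(M(7) + t(-95/(-31))) - 12062 = (47 + (-95/(-31))³) - 12062 = (47 + (-95*(-1/31))³) - 12062 = (47 + (95/31)³) - 12062 = (47 + 857375/29791) - 12062 = 2257552/29791 - 12062 = -357081490/29791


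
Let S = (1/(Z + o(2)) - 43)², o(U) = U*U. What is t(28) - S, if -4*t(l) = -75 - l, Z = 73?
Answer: -43213713/23716 ≈ -1822.1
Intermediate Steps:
o(U) = U²
t(l) = 75/4 + l/4 (t(l) = -(-75 - l)/4 = 75/4 + l/4)
S = 10956100/5929 (S = (1/(73 + 2²) - 43)² = (1/(73 + 4) - 43)² = (1/77 - 43)² = (-3310/77)² = 10956100/5929 ≈ 1847.9)
t(28) - S = (75/4 + (¼)*28) - 1*10956100/5929 = (75/4 + 7) - 10956100/5929 = 103/4 - 10956100/5929 = -43213713/23716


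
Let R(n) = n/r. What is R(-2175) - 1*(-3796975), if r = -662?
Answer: 2513599625/662 ≈ 3.7970e+6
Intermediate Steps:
R(n) = -n/662 (R(n) = n/(-662) = n*(-1/662) = -n/662)
R(-2175) - 1*(-3796975) = -1/662*(-2175) - 1*(-3796975) = 2175/662 + 3796975 = 2513599625/662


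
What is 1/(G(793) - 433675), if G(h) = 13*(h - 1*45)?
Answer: -1/423951 ≈ -2.3588e-6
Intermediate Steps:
G(h) = -585 + 13*h (G(h) = 13*(h - 45) = 13*(-45 + h) = -585 + 13*h)
1/(G(793) - 433675) = 1/((-585 + 13*793) - 433675) = 1/((-585 + 10309) - 433675) = 1/(9724 - 433675) = 1/(-423951) = -1/423951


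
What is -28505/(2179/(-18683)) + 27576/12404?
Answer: 1651480217441/6757079 ≈ 2.4441e+5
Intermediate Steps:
-28505/(2179/(-18683)) + 27576/12404 = -28505/(2179*(-1/18683)) + 27576*(1/12404) = -28505/(-2179/18683) + 6894/3101 = -28505*(-18683/2179) + 6894/3101 = 532558915/2179 + 6894/3101 = 1651480217441/6757079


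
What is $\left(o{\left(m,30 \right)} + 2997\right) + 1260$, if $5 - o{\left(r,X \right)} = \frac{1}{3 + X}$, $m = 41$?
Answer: $\frac{140645}{33} \approx 4262.0$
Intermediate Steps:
$o{\left(r,X \right)} = 5 - \frac{1}{3 + X}$
$\left(o{\left(m,30 \right)} + 2997\right) + 1260 = \left(\frac{14 + 5 \cdot 30}{3 + 30} + 2997\right) + 1260 = \left(\frac{14 + 150}{33} + 2997\right) + 1260 = \left(\frac{1}{33} \cdot 164 + 2997\right) + 1260 = \left(\frac{164}{33} + 2997\right) + 1260 = \frac{99065}{33} + 1260 = \frac{140645}{33}$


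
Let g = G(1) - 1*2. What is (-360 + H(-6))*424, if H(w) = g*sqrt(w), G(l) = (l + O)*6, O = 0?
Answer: -152640 + 1696*I*sqrt(6) ≈ -1.5264e+5 + 4154.3*I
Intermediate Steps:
G(l) = 6*l (G(l) = (l + 0)*6 = l*6 = 6*l)
g = 4 (g = 6*1 - 1*2 = 6 - 2 = 4)
H(w) = 4*sqrt(w)
(-360 + H(-6))*424 = (-360 + 4*sqrt(-6))*424 = (-360 + 4*(I*sqrt(6)))*424 = (-360 + 4*I*sqrt(6))*424 = -152640 + 1696*I*sqrt(6)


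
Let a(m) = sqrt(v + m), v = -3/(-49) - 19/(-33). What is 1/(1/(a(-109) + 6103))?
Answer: 6103 + I*sqrt(5782359)/231 ≈ 6103.0 + 10.41*I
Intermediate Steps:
v = 1030/1617 (v = -3*(-1/49) - 19*(-1/33) = 3/49 + 19/33 = 1030/1617 ≈ 0.63698)
a(m) = sqrt(1030/1617 + m)
1/(1/(a(-109) + 6103)) = 1/(1/(sqrt(33990 + 53361*(-109))/231 + 6103)) = 1/(1/(sqrt(33990 - 5816349)/231 + 6103)) = 1/(1/(sqrt(-5782359)/231 + 6103)) = 1/(1/((I*sqrt(5782359))/231 + 6103)) = 1/(1/(I*sqrt(5782359)/231 + 6103)) = 1/(1/(6103 + I*sqrt(5782359)/231)) = 6103 + I*sqrt(5782359)/231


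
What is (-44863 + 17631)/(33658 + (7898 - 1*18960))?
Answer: -6808/5649 ≈ -1.2052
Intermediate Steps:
(-44863 + 17631)/(33658 + (7898 - 1*18960)) = -27232/(33658 + (7898 - 18960)) = -27232/(33658 - 11062) = -27232/22596 = -27232*1/22596 = -6808/5649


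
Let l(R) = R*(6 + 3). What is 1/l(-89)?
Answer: -1/801 ≈ -0.0012484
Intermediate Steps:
l(R) = 9*R (l(R) = R*9 = 9*R)
1/l(-89) = 1/(9*(-89)) = 1/(-801) = -1/801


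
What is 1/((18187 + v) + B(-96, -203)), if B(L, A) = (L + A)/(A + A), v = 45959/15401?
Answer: 6252806/113743046975 ≈ 5.4973e-5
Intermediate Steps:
v = 45959/15401 (v = 45959*(1/15401) = 45959/15401 ≈ 2.9842)
B(L, A) = (A + L)/(2*A) (B(L, A) = (A + L)/((2*A)) = (A + L)*(1/(2*A)) = (A + L)/(2*A))
1/((18187 + v) + B(-96, -203)) = 1/((18187 + 45959/15401) + (1/2)*(-203 - 96)/(-203)) = 1/(280143946/15401 + (1/2)*(-1/203)*(-299)) = 1/(280143946/15401 + 299/406) = 1/(113743046975/6252806) = 6252806/113743046975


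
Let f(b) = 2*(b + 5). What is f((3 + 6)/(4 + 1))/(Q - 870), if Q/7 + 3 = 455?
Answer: 34/5735 ≈ 0.0059285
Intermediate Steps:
Q = 3164 (Q = -21 + 7*455 = -21 + 3185 = 3164)
f(b) = 10 + 2*b (f(b) = 2*(5 + b) = 10 + 2*b)
f((3 + 6)/(4 + 1))/(Q - 870) = (10 + 2*((3 + 6)/(4 + 1)))/(3164 - 870) = (10 + 2*(9/5))/2294 = (10 + 18/5)/2294 = (1/2294)*(68/5) = 34/5735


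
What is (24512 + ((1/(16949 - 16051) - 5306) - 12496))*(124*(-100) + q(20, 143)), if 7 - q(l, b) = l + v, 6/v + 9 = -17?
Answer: -486161951823/5837 ≈ -8.3290e+7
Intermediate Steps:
v = -3/13 (v = 6/(-9 - 17) = 6/(-26) = 6*(-1/26) = -3/13 ≈ -0.23077)
q(l, b) = 94/13 - l (q(l, b) = 7 - (l - 3/13) = 7 - (-3/13 + l) = 7 + (3/13 - l) = 94/13 - l)
(24512 + ((1/(16949 - 16051) - 5306) - 12496))*(124*(-100) + q(20, 143)) = (24512 + ((1/(16949 - 16051) - 5306) - 12496))*(124*(-100) + (94/13 - 1*20)) = (24512 + ((1/898 - 5306) - 12496))*(-12400 + (94/13 - 20)) = (24512 + ((1/898 - 5306) - 12496))*(-12400 - 166/13) = (24512 + (-4764787/898 - 12496))*(-161366/13) = (24512 - 15986195/898)*(-161366/13) = (6025581/898)*(-161366/13) = -486161951823/5837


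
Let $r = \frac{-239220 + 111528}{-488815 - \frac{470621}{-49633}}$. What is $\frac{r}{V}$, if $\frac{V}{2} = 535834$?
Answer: $\frac{1584434259}{6499903332037258} \approx 2.4376 \cdot 10^{-7}$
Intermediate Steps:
$V = 1071668$ ($V = 2 \cdot 535834 = 1071668$)
$r = \frac{3168868518}{12130442137}$ ($r = - \frac{127692}{-488815 - - \frac{470621}{49633}} = - \frac{127692}{-488815 + \frac{470621}{49633}} = - \frac{127692}{- \frac{24260884274}{49633}} = \left(-127692\right) \left(- \frac{49633}{24260884274}\right) = \frac{3168868518}{12130442137} \approx 0.26123$)
$\frac{r}{V} = \frac{3168868518}{12130442137 \cdot 1071668} = \frac{3168868518}{12130442137} \cdot \frac{1}{1071668} = \frac{1584434259}{6499903332037258}$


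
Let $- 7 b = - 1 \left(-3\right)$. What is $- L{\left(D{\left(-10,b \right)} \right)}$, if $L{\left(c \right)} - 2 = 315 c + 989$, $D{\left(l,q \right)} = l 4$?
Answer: $11609$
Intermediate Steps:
$b = - \frac{3}{7}$ ($b = - \frac{\left(-1\right) 1 \left(-3\right)}{7} = - \frac{\left(-1\right) \left(-3\right)}{7} = \left(- \frac{1}{7}\right) 3 = - \frac{3}{7} \approx -0.42857$)
$D{\left(l,q \right)} = 4 l$
$L{\left(c \right)} = 991 + 315 c$ ($L{\left(c \right)} = 2 + \left(315 c + 989\right) = 2 + \left(989 + 315 c\right) = 991 + 315 c$)
$- L{\left(D{\left(-10,b \right)} \right)} = - (991 + 315 \cdot 4 \left(-10\right)) = - (991 + 315 \left(-40\right)) = - (991 - 12600) = \left(-1\right) \left(-11609\right) = 11609$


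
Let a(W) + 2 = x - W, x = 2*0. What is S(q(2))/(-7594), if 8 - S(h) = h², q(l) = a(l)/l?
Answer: -2/3797 ≈ -0.00052673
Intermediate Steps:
x = 0
a(W) = -2 - W (a(W) = -2 + (0 - W) = -2 - W)
q(l) = (-2 - l)/l
S(h) = 8 - h²
S(q(2))/(-7594) = (8 - ((-2 - 1*2)/2)²)/(-7594) = (8 - ((-2 - 2)/2)²)*(-1/7594) = (8 - ((½)*(-4))²)*(-1/7594) = (8 - 1*(-2)²)*(-1/7594) = (8 - 1*4)*(-1/7594) = (8 - 4)*(-1/7594) = 4*(-1/7594) = -2/3797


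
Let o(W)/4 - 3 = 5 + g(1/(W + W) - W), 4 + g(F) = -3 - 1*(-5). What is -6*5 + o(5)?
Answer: -6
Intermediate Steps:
g(F) = -2 (g(F) = -4 + (-3 - 1*(-5)) = -4 + (-3 + 5) = -4 + 2 = -2)
o(W) = 24 (o(W) = 12 + 4*(5 - 2) = 12 + 4*3 = 12 + 12 = 24)
-6*5 + o(5) = -6*5 + 24 = -30 + 24 = -6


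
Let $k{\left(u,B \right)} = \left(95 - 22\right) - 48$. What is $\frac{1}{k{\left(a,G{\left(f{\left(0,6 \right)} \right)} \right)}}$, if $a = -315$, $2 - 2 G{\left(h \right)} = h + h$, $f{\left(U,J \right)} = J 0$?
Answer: $\frac{1}{25} \approx 0.04$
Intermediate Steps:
$f{\left(U,J \right)} = 0$
$G{\left(h \right)} = 1 - h$ ($G{\left(h \right)} = 1 - \frac{h + h}{2} = 1 - \frac{2 h}{2} = 1 - h$)
$k{\left(u,B \right)} = 25$ ($k{\left(u,B \right)} = 73 - 48 = 25$)
$\frac{1}{k{\left(a,G{\left(f{\left(0,6 \right)} \right)} \right)}} = \frac{1}{25}$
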